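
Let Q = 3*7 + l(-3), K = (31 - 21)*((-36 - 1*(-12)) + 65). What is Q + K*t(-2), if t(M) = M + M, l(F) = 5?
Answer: -1614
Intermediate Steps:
t(M) = 2*M
K = 410 (K = 10*((-36 + 12) + 65) = 10*(-24 + 65) = 10*41 = 410)
Q = 26 (Q = 3*7 + 5 = 21 + 5 = 26)
Q + K*t(-2) = 26 + 410*(2*(-2)) = 26 + 410*(-4) = 26 - 1640 = -1614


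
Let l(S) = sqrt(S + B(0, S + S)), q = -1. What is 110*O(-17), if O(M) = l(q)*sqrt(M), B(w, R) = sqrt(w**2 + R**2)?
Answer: 110*I*sqrt(17) ≈ 453.54*I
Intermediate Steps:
B(w, R) = sqrt(R**2 + w**2)
l(S) = sqrt(S + 2*sqrt(S**2)) (l(S) = sqrt(S + sqrt((S + S)**2 + 0**2)) = sqrt(S + sqrt((2*S)**2 + 0)) = sqrt(S + sqrt(4*S**2 + 0)) = sqrt(S + sqrt(4*S**2)) = sqrt(S + 2*sqrt(S**2)))
O(M) = sqrt(M) (O(M) = sqrt(-1 + 2*sqrt((-1)**2))*sqrt(M) = sqrt(-1 + 2*sqrt(1))*sqrt(M) = sqrt(-1 + 2*1)*sqrt(M) = sqrt(-1 + 2)*sqrt(M) = sqrt(1)*sqrt(M) = 1*sqrt(M) = sqrt(M))
110*O(-17) = 110*sqrt(-17) = 110*(I*sqrt(17)) = 110*I*sqrt(17)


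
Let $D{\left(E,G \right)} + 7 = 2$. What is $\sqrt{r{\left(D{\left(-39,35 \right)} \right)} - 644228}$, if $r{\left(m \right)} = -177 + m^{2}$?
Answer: $2 i \sqrt{161095} \approx 802.73 i$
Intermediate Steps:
$D{\left(E,G \right)} = -5$ ($D{\left(E,G \right)} = -7 + 2 = -5$)
$\sqrt{r{\left(D{\left(-39,35 \right)} \right)} - 644228} = \sqrt{\left(-177 + \left(-5\right)^{2}\right) - 644228} = \sqrt{\left(-177 + 25\right) - 644228} = \sqrt{-152 - 644228} = \sqrt{-644380} = 2 i \sqrt{161095}$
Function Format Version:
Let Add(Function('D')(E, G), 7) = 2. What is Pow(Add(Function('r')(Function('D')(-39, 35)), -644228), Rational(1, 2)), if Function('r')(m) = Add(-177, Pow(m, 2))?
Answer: Mul(2, I, Pow(161095, Rational(1, 2))) ≈ Mul(802.73, I)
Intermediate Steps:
Function('D')(E, G) = -5 (Function('D')(E, G) = Add(-7, 2) = -5)
Pow(Add(Function('r')(Function('D')(-39, 35)), -644228), Rational(1, 2)) = Pow(Add(Add(-177, Pow(-5, 2)), -644228), Rational(1, 2)) = Pow(Add(Add(-177, 25), -644228), Rational(1, 2)) = Pow(Add(-152, -644228), Rational(1, 2)) = Pow(-644380, Rational(1, 2)) = Mul(2, I, Pow(161095, Rational(1, 2)))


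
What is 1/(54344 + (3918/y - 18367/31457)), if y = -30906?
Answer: 162035007/8805515270570 ≈ 1.8402e-5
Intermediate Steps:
1/(54344 + (3918/y - 18367/31457)) = 1/(54344 + (3918/(-30906) - 18367/31457)) = 1/(54344 + (3918*(-1/30906) - 18367*1/31457)) = 1/(54344 + (-653/5151 - 18367/31457)) = 1/(54344 - 115149838/162035007) = 1/(8805515270570/162035007) = 162035007/8805515270570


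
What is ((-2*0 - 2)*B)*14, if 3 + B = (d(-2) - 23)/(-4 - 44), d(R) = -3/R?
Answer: 1715/24 ≈ 71.458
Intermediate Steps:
B = -245/96 (B = -3 + (-3/(-2) - 23)/(-4 - 44) = -3 + (-3*(-½) - 23)/(-48) = -3 + (3/2 - 23)*(-1/48) = -3 - 43/2*(-1/48) = -3 + 43/96 = -245/96 ≈ -2.5521)
((-2*0 - 2)*B)*14 = ((-2*0 - 2)*(-245/96))*14 = ((0 - 2)*(-245/96))*14 = -2*(-245/96)*14 = (245/48)*14 = 1715/24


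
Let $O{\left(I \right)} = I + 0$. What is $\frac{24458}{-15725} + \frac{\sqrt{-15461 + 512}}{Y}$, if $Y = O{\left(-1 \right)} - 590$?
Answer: $- \frac{24458}{15725} - \frac{i \sqrt{1661}}{197} \approx -1.5554 - 0.20688 i$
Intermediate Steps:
$O{\left(I \right)} = I$
$Y = -591$ ($Y = -1 - 590 = -591$)
$\frac{24458}{-15725} + \frac{\sqrt{-15461 + 512}}{Y} = \frac{24458}{-15725} + \frac{\sqrt{-15461 + 512}}{-591} = 24458 \left(- \frac{1}{15725}\right) + \sqrt{-14949} \left(- \frac{1}{591}\right) = - \frac{24458}{15725} + 3 i \sqrt{1661} \left(- \frac{1}{591}\right) = - \frac{24458}{15725} - \frac{i \sqrt{1661}}{197}$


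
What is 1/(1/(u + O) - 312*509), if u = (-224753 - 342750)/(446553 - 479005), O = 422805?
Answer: -13721435363/2179073707094852 ≈ -6.2969e-6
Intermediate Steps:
u = 567503/32452 (u = -567503/(-32452) = -567503*(-1/32452) = 567503/32452 ≈ 17.487)
1/(1/(u + O) - 312*509) = 1/(1/(567503/32452 + 422805) - 312*509) = 1/(1/(13721435363/32452) - 158808) = 1/(32452/13721435363 - 158808) = 1/(-2179073707094852/13721435363) = -13721435363/2179073707094852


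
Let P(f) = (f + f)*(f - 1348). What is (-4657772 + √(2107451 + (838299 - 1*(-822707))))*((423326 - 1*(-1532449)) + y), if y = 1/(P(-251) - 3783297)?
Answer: -27151927642095288928/2980599 + 5829381009224*√3768457/2980599 ≈ -9.1058e+12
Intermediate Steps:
P(f) = 2*f*(-1348 + f) (P(f) = (2*f)*(-1348 + f) = 2*f*(-1348 + f))
y = -1/2980599 (y = 1/(2*(-251)*(-1348 - 251) - 3783297) = 1/(2*(-251)*(-1599) - 3783297) = 1/(802698 - 3783297) = 1/(-2980599) = -1/2980599 ≈ -3.3550e-7)
(-4657772 + √(2107451 + (838299 - 1*(-822707))))*((423326 - 1*(-1532449)) + y) = (-4657772 + √(2107451 + (838299 - 1*(-822707))))*((423326 - 1*(-1532449)) - 1/2980599) = (-4657772 + √(2107451 + (838299 + 822707)))*((423326 + 1532449) - 1/2980599) = (-4657772 + √(2107451 + 1661006))*(1955775 - 1/2980599) = (-4657772 + √3768457)*(5829381009224/2980599) = -27151927642095288928/2980599 + 5829381009224*√3768457/2980599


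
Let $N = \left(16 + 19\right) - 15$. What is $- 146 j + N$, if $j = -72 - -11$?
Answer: $8926$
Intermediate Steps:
$N = 20$ ($N = 35 - 15 = 20$)
$j = -61$ ($j = -72 + 11 = -61$)
$- 146 j + N = \left(-146\right) \left(-61\right) + 20 = 8906 + 20 = 8926$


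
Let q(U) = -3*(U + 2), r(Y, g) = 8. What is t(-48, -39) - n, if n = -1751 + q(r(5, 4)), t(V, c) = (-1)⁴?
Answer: 1782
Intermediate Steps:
q(U) = -6 - 3*U (q(U) = -3*(2 + U) = -6 - 3*U)
t(V, c) = 1
n = -1781 (n = -1751 + (-6 - 3*8) = -1751 + (-6 - 24) = -1751 - 30 = -1781)
t(-48, -39) - n = 1 - 1*(-1781) = 1 + 1781 = 1782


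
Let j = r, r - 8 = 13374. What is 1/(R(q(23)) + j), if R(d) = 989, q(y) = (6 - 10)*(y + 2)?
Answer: 1/14371 ≈ 6.9585e-5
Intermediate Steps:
q(y) = -8 - 4*y (q(y) = -4*(2 + y) = -8 - 4*y)
r = 13382 (r = 8 + 13374 = 13382)
j = 13382
1/(R(q(23)) + j) = 1/(989 + 13382) = 1/14371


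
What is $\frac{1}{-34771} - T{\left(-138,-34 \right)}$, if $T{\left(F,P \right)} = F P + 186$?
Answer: $- \frac{169612939}{34771} \approx -4878.0$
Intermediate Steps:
$T{\left(F,P \right)} = 186 + F P$
$\frac{1}{-34771} - T{\left(-138,-34 \right)} = \frac{1}{-34771} - \left(186 - -4692\right) = - \frac{1}{34771} - \left(186 + 4692\right) = - \frac{1}{34771} - 4878 = - \frac{169612939}{34771}$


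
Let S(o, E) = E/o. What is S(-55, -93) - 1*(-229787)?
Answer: 12638378/55 ≈ 2.2979e+5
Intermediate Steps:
S(-55, -93) - 1*(-229787) = -93/(-55) - 1*(-229787) = -93*(-1/55) + 229787 = 93/55 + 229787 = 12638378/55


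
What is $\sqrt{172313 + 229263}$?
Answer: $2 \sqrt{100394} \approx 633.7$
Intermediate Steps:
$\sqrt{172313 + 229263} = \sqrt{401576} = 2 \sqrt{100394}$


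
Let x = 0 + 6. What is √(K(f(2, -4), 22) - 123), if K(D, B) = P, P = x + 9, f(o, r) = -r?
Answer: 6*I*√3 ≈ 10.392*I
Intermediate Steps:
x = 6
P = 15 (P = 6 + 9 = 15)
K(D, B) = 15
√(K(f(2, -4), 22) - 123) = √(15 - 123) = √(-108) = 6*I*√3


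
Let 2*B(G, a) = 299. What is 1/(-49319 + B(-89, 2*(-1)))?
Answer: -2/98339 ≈ -2.0338e-5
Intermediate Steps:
B(G, a) = 299/2 (B(G, a) = (1/2)*299 = 299/2)
1/(-49319 + B(-89, 2*(-1))) = 1/(-49319 + 299/2) = 1/(-98339/2) = -2/98339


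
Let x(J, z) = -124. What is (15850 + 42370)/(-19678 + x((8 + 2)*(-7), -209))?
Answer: -29110/9901 ≈ -2.9401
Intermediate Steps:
(15850 + 42370)/(-19678 + x((8 + 2)*(-7), -209)) = (15850 + 42370)/(-19678 - 124) = 58220/(-19802) = 58220*(-1/19802) = -29110/9901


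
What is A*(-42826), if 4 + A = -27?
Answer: 1327606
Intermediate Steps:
A = -31 (A = -4 - 27 = -31)
A*(-42826) = -31*(-42826) = 1327606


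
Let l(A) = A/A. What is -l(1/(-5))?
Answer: -1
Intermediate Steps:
l(A) = 1
-l(1/(-5)) = -1*1 = -1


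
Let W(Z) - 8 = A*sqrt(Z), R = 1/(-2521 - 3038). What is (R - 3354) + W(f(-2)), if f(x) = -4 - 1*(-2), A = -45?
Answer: -18600415/5559 - 45*I*sqrt(2) ≈ -3346.0 - 63.64*I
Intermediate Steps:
f(x) = -2 (f(x) = -4 + 2 = -2)
R = -1/5559 (R = 1/(-5559) = -1/5559 ≈ -0.00017989)
W(Z) = 8 - 45*sqrt(Z)
(R - 3354) + W(f(-2)) = (-1/5559 - 3354) + (8 - 45*I*sqrt(2)) = -18644887/5559 + (8 - 45*I*sqrt(2)) = -18600415/5559 - 45*I*sqrt(2)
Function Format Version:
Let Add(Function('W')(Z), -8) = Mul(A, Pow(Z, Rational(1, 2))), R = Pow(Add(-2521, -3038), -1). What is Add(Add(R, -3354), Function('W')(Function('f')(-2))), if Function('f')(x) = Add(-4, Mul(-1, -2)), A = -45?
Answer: Add(Rational(-18600415, 5559), Mul(-45, I, Pow(2, Rational(1, 2)))) ≈ Add(-3346.0, Mul(-63.640, I))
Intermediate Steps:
Function('f')(x) = -2 (Function('f')(x) = Add(-4, 2) = -2)
R = Rational(-1, 5559) (R = Pow(-5559, -1) = Rational(-1, 5559) ≈ -0.00017989)
Function('W')(Z) = Add(8, Mul(-45, Pow(Z, Rational(1, 2))))
Add(Add(R, -3354), Function('W')(Function('f')(-2))) = Add(Add(Rational(-1, 5559), -3354), Add(8, Mul(-45, Pow(-2, Rational(1, 2))))) = Add(Rational(-18644887, 5559), Add(8, Mul(-45, Mul(I, Pow(2, Rational(1, 2)))))) = Add(Rational(-18644887, 5559), Add(8, Mul(-45, I, Pow(2, Rational(1, 2))))) = Add(Rational(-18600415, 5559), Mul(-45, I, Pow(2, Rational(1, 2))))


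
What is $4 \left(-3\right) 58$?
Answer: $-696$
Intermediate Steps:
$4 \left(-3\right) 58 = \left(-12\right) 58 = -696$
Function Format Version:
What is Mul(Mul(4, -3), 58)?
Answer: -696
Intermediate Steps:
Mul(Mul(4, -3), 58) = Mul(-12, 58) = -696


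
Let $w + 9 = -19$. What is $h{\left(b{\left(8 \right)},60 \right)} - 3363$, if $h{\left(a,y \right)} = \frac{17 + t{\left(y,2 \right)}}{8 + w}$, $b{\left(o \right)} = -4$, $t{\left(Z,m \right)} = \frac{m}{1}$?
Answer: $- \frac{67279}{20} \approx -3363.9$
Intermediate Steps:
$w = -28$ ($w = -9 - 19 = -28$)
$t{\left(Z,m \right)} = m$ ($t{\left(Z,m \right)} = m 1 = m$)
$h{\left(a,y \right)} = - \frac{19}{20}$ ($h{\left(a,y \right)} = \frac{17 + 2}{8 - 28} = \frac{19}{-20} = 19 \left(- \frac{1}{20}\right) = - \frac{19}{20}$)
$h{\left(b{\left(8 \right)},60 \right)} - 3363 = - \frac{19}{20} - 3363 = - \frac{67279}{20}$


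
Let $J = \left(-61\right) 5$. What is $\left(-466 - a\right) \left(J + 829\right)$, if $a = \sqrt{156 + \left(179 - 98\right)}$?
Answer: $-244184 - 524 \sqrt{237} \approx -2.5225 \cdot 10^{5}$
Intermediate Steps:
$a = \sqrt{237}$ ($a = \sqrt{156 + 81} = \sqrt{237} \approx 15.395$)
$J = -305$
$\left(-466 - a\right) \left(J + 829\right) = \left(-466 - \sqrt{237}\right) \left(-305 + 829\right) = \left(-466 - \sqrt{237}\right) 524 = -244184 - 524 \sqrt{237}$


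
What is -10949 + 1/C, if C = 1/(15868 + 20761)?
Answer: 25680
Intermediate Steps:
C = 1/36629 ≈ 2.7301e-5
-10949 + 1/C = -10949 + 1/(1/36629) = -10949 + 36629 = 25680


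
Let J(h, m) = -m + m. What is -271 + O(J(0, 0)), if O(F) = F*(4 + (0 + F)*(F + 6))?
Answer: -271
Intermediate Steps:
J(h, m) = 0
O(F) = F*(4 + F*(6 + F))
-271 + O(J(0, 0)) = -271 + 0*(4 + 0**2 + 6*0) = -271 + 0*(4 + 0 + 0) = -271 + 0*4 = -271 + 0 = -271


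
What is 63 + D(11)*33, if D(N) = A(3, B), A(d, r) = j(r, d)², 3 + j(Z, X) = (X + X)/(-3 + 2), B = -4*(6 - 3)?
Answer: 2736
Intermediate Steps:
B = -12 (B = -4*3 = -12)
j(Z, X) = -3 - 2*X (j(Z, X) = -3 + (X + X)/(-3 + 2) = -3 + (2*X)/(-1) = -3 + (2*X)*(-1) = -3 - 2*X)
A(d, r) = (-3 - 2*d)²
D(N) = 81 (D(N) = (3 + 2*3)² = (3 + 6)² = 9² = 81)
63 + D(11)*33 = 63 + 81*33 = 63 + 2673 = 2736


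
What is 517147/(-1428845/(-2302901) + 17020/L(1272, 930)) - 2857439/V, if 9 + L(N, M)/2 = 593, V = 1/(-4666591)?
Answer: 136226130039779994542779/10216066495 ≈ 1.3334e+13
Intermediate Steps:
V = -1/4666591 ≈ -2.1429e-7
L(N, M) = 1168 (L(N, M) = -18 + 2*593 = -18 + 1186 = 1168)
517147/(-1428845/(-2302901) + 17020/L(1272, 930)) - 2857439/V = 517147/(-1428845/(-2302901) + 17020/1168) - 2857439/(-1/4666591) = 517147/(-1428845*(-1/2302901) + 17020*(1/1168)) - 2857439*(-4666591) = 517147/(1428845/2302901 + 4255/292) + 13334499120449 = 517147/(10216066495/672447092) + 13334499120449 = 517147*(672447092/10216066495) + 13334499120449 = 347753996286524/10216066495 + 13334499120449 = 136226130039779994542779/10216066495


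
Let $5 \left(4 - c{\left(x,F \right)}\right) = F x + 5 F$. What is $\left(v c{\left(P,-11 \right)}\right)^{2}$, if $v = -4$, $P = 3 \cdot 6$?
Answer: $\frac{1192464}{25} \approx 47699.0$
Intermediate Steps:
$P = 18$
$c{\left(x,F \right)} = 4 - F - \frac{F x}{5}$ ($c{\left(x,F \right)} = 4 - \frac{F x + 5 F}{5} = 4 - \frac{5 F + F x}{5} = 4 - \left(F + \frac{F x}{5}\right) = 4 - F - \frac{F x}{5}$)
$\left(v c{\left(P,-11 \right)}\right)^{2} = \left(- 4 \left(4 - -11 - \left(- \frac{11}{5}\right) 18\right)\right)^{2} = \left(- 4 \left(4 + 11 + \frac{198}{5}\right)\right)^{2} = \left(\left(-4\right) \frac{273}{5}\right)^{2} = \left(- \frac{1092}{5}\right)^{2} = \frac{1192464}{25}$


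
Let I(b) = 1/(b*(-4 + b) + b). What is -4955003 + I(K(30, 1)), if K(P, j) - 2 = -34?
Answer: -5549603359/1120 ≈ -4.9550e+6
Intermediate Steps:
K(P, j) = -32 (K(P, j) = 2 - 34 = -32)
I(b) = 1/(b + b*(-4 + b))
-4955003 + I(K(30, 1)) = -4955003 + 1/((-32)*(-3 - 32)) = -4955003 - 1/32/(-35) = -4955003 - 1/32*(-1/35) = -4955003 + 1/1120 = -5549603359/1120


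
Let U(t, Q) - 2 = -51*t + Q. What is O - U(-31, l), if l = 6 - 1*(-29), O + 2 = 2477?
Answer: 857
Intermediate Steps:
O = 2475 (O = -2 + 2477 = 2475)
l = 35 (l = 6 + 29 = 35)
U(t, Q) = 2 + Q - 51*t (U(t, Q) = 2 + (-51*t + Q) = 2 + (Q - 51*t) = 2 + Q - 51*t)
O - U(-31, l) = 2475 - (2 + 35 - 51*(-31)) = 2475 - (2 + 35 + 1581) = 2475 - 1*1618 = 2475 - 1618 = 857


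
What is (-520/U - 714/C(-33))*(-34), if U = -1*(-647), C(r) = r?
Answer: -5041044/7117 ≈ -708.31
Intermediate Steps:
U = 647
(-520/U - 714/C(-33))*(-34) = (-520/647 - 714/(-33))*(-34) = (-520*1/647 - 714*(-1/33))*(-34) = (-520/647 + 238/11)*(-34) = (148266/7117)*(-34) = -5041044/7117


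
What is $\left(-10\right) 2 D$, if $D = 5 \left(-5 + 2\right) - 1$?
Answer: $320$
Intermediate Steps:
$D = -16$ ($D = 5 \left(-3\right) - 1 = -15 - 1 = -16$)
$\left(-10\right) 2 D = \left(-10\right) 2 \left(-16\right) = \left(-20\right) \left(-16\right) = 320$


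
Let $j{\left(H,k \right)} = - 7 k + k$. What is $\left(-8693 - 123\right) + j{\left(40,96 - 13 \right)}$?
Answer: $-9314$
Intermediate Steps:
$j{\left(H,k \right)} = - 6 k$
$\left(-8693 - 123\right) + j{\left(40,96 - 13 \right)} = \left(-8693 - 123\right) - 6 \left(96 - 13\right) = \left(-8693 - 123\right) - 498 = -8816 - 498 = -9314$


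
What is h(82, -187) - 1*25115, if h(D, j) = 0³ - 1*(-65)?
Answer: -25050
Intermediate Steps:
h(D, j) = 65 (h(D, j) = 0 + 65 = 65)
h(82, -187) - 1*25115 = 65 - 1*25115 = 65 - 25115 = -25050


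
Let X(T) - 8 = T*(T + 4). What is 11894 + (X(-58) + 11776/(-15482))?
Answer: 116372306/7741 ≈ 15033.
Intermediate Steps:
X(T) = 8 + T*(4 + T) (X(T) = 8 + T*(T + 4) = 8 + T*(4 + T))
11894 + (X(-58) + 11776/(-15482)) = 11894 + ((8 + (-58)² + 4*(-58)) + 11776/(-15482)) = 11894 + ((8 + 3364 - 232) + 11776*(-1/15482)) = 11894 + (3140 - 5888/7741) = 11894 + 24300852/7741 = 116372306/7741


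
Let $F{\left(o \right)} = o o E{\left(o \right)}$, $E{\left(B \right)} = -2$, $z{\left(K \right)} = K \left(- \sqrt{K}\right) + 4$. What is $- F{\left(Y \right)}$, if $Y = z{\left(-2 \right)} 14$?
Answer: $3136 + 6272 i \sqrt{2} \approx 3136.0 + 8870.0 i$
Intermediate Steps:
$z{\left(K \right)} = 4 - K^{\frac{3}{2}}$ ($z{\left(K \right)} = - K^{\frac{3}{2}} + 4 = 4 - K^{\frac{3}{2}}$)
$Y = 56 + 28 i \sqrt{2}$ ($Y = \left(4 - \left(-2\right)^{\frac{3}{2}}\right) 14 = \left(4 - - 2 i \sqrt{2}\right) 14 = \left(4 + 2 i \sqrt{2}\right) 14 = 56 + 28 i \sqrt{2} \approx 56.0 + 39.598 i$)
$F{\left(o \right)} = - 2 o^{2}$ ($F{\left(o \right)} = o o \left(-2\right) = o^{2} \left(-2\right) = - 2 o^{2}$)
$- F{\left(Y \right)} = - \left(-2\right) \left(56 + 28 i \sqrt{2}\right)^{2} = 2 \left(56 + 28 i \sqrt{2}\right)^{2}$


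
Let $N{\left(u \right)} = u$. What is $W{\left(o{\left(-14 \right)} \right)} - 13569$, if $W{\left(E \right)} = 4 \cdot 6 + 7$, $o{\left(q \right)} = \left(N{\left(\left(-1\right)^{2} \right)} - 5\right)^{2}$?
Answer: $-13538$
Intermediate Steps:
$o{\left(q \right)} = 16$ ($o{\left(q \right)} = \left(\left(-1\right)^{2} - 5\right)^{2} = \left(1 - 5\right)^{2} = \left(-4\right)^{2} = 16$)
$W{\left(E \right)} = 31$ ($W{\left(E \right)} = 24 + 7 = 31$)
$W{\left(o{\left(-14 \right)} \right)} - 13569 = 31 - 13569 = -13538$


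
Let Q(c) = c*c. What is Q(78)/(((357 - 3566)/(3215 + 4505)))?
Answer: -46968480/3209 ≈ -14636.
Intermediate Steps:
Q(c) = c²
Q(78)/(((357 - 3566)/(3215 + 4505))) = 78²/(((357 - 3566)/(3215 + 4505))) = 6084/((-3209/7720)) = 6084/((-3209*1/7720)) = 6084/(-3209/7720) = 6084*(-7720/3209) = -46968480/3209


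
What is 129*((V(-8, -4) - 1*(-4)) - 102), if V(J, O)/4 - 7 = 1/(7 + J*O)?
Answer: -117218/13 ≈ -9016.8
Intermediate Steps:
V(J, O) = 28 + 4/(7 + J*O)
129*((V(-8, -4) - 1*(-4)) - 102) = 129*((4*(50 + 7*(-8)*(-4))/(7 - 8*(-4)) - 1*(-4)) - 102) = 129*((4*(50 + 224)/(7 + 32) + 4) - 102) = 129*((4*274/39 + 4) - 102) = 129*((4*(1/39)*274 + 4) - 102) = 129*((1096/39 + 4) - 102) = 129*(1252/39 - 102) = 129*(-2726/39) = -117218/13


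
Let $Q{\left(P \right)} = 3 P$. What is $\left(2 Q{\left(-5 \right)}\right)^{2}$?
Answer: $900$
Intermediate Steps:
$\left(2 Q{\left(-5 \right)}\right)^{2} = \left(2 \cdot 3 \left(-5\right)\right)^{2} = \left(2 \left(-15\right)\right)^{2} = \left(-30\right)^{2} = 900$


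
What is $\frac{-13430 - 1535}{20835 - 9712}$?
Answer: $- \frac{14965}{11123} \approx -1.3454$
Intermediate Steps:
$\frac{-13430 - 1535}{20835 - 9712} = - \frac{14965}{11123}$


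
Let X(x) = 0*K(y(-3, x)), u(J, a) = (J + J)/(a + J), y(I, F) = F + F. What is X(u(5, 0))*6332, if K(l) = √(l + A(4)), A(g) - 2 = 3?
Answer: 0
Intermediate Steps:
y(I, F) = 2*F
A(g) = 5 (A(g) = 2 + 3 = 5)
K(l) = √(5 + l) (K(l) = √(l + 5) = √(5 + l))
u(J, a) = 2*J/(J + a) (u(J, a) = (2*J)/(J + a) = 2*J/(J + a))
X(x) = 0 (X(x) = 0*√(5 + 2*x) = 0)
X(u(5, 0))*6332 = 0*6332 = 0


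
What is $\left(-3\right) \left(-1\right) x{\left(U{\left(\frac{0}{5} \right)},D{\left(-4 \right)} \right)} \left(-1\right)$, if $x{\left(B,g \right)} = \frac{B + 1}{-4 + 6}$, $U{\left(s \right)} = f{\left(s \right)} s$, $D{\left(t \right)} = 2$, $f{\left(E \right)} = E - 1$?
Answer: $- \frac{3}{2} \approx -1.5$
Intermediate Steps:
$f{\left(E \right)} = -1 + E$
$U{\left(s \right)} = s \left(-1 + s\right)$ ($U{\left(s \right)} = \left(-1 + s\right) s = s \left(-1 + s\right)$)
$x{\left(B,g \right)} = \frac{1}{2} + \frac{B}{2}$ ($x{\left(B,g \right)} = \frac{1 + B}{2} = \left(1 + B\right) \frac{1}{2} = \frac{1}{2} + \frac{B}{2}$)
$\left(-3\right) \left(-1\right) x{\left(U{\left(\frac{0}{5} \right)},D{\left(-4 \right)} \right)} \left(-1\right) = \left(-3\right) \left(-1\right) \left(\frac{1}{2} + \frac{\frac{0}{5} \left(-1 + \frac{0}{5}\right)}{2}\right) \left(-1\right) = 3 \left(\frac{1}{2} + \frac{0 \cdot \frac{1}{5} \left(-1 + 0 \cdot \frac{1}{5}\right)}{2}\right) \left(-1\right) = 3 \left(\frac{1}{2} + \frac{0 \left(-1 + 0\right)}{2}\right) \left(-1\right) = 3 \left(\frac{1}{2} + \frac{0 \left(-1\right)}{2}\right) \left(-1\right) = 3 \left(\frac{1}{2} + \frac{1}{2} \cdot 0\right) \left(-1\right) = 3 \left(\frac{1}{2} + 0\right) \left(-1\right) = 3 \cdot \frac{1}{2} \left(-1\right) = \frac{3}{2} \left(-1\right) = - \frac{3}{2}$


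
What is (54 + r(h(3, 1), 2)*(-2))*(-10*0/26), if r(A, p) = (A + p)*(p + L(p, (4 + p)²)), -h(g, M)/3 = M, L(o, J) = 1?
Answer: 0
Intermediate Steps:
h(g, M) = -3*M
r(A, p) = (1 + p)*(A + p) (r(A, p) = (A + p)*(p + 1) = (A + p)*(1 + p) = (1 + p)*(A + p))
(54 + r(h(3, 1), 2)*(-2))*(-10*0/26) = (54 + (-3*1 + 2 + 2² - 3*1*2)*(-2))*(-10*0/26) = (54 + (-3 + 2 + 4 - 3*2)*(-2))*(0*(1/26)) = (54 + (-3 + 2 + 4 - 6)*(-2))*0 = (54 - 3*(-2))*0 = (54 + 6)*0 = 60*0 = 0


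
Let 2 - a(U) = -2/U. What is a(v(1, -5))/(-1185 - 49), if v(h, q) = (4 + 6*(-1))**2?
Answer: -5/2468 ≈ -0.0020259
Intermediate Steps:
v(h, q) = 4 (v(h, q) = (4 - 6)**2 = (-2)**2 = 4)
a(U) = 2 + 2/U (a(U) = 2 - (-2)/U = 2 + 2/U)
a(v(1, -5))/(-1185 - 49) = (2 + 2/4)/(-1185 - 49) = (2 + 2*(1/4))/(-1234) = -(2 + 1/2)/1234 = -1/1234*5/2 = -5/2468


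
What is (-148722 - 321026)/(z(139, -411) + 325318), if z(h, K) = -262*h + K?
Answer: -469748/288489 ≈ -1.6283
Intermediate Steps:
z(h, K) = K - 262*h
(-148722 - 321026)/(z(139, -411) + 325318) = (-148722 - 321026)/((-411 - 262*139) + 325318) = -469748/((-411 - 36418) + 325318) = -469748/(-36829 + 325318) = -469748/288489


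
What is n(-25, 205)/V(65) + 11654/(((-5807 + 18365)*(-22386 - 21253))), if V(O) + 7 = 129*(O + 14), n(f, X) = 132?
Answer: 9027470731/697627629426 ≈ 0.012940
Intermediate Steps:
V(O) = 1799 + 129*O (V(O) = -7 + 129*(O + 14) = -7 + 129*(14 + O) = -7 + (1806 + 129*O) = 1799 + 129*O)
n(-25, 205)/V(65) + 11654/(((-5807 + 18365)*(-22386 - 21253))) = 132/(1799 + 129*65) + 11654/(((-5807 + 18365)*(-22386 - 21253))) = 132/(1799 + 8385) + 11654/((12558*(-43639))) = 132/10184 + 11654/(-548018562) = 132*(1/10184) + 11654*(-1/548018562) = 33/2546 - 5827/274009281 = 9027470731/697627629426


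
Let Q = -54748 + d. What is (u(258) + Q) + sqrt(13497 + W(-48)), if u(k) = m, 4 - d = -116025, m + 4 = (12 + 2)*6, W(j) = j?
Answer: 61361 + sqrt(13449) ≈ 61477.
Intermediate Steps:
m = 80 (m = -4 + (12 + 2)*6 = -4 + 14*6 = -4 + 84 = 80)
d = 116029 (d = 4 - 1*(-116025) = 4 + 116025 = 116029)
u(k) = 80
Q = 61281 (Q = -54748 + 116029 = 61281)
(u(258) + Q) + sqrt(13497 + W(-48)) = (80 + 61281) + sqrt(13497 - 48) = 61361 + sqrt(13449)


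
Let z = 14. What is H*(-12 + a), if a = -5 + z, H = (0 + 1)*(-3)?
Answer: 9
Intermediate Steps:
H = -3 (H = 1*(-3) = -3)
a = 9 (a = -5 + 14 = 9)
H*(-12 + a) = -3*(-12 + 9) = -3*(-3) = 9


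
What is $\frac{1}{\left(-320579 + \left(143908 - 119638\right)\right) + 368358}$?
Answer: $\frac{1}{72049} \approx 1.3879 \cdot 10^{-5}$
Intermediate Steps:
$\frac{1}{\left(-320579 + \left(143908 - 119638\right)\right) + 368358} = \frac{1}{\left(-320579 + 24270\right) + 368358} = \frac{1}{-296309 + 368358} = \frac{1}{72049}$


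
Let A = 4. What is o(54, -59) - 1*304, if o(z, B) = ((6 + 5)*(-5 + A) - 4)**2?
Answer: -79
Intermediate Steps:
o(z, B) = 225 (o(z, B) = ((6 + 5)*(-5 + 4) - 4)**2 = (11*(-1) - 4)**2 = (-11 - 4)**2 = (-15)**2 = 225)
o(54, -59) - 1*304 = 225 - 1*304 = 225 - 304 = -79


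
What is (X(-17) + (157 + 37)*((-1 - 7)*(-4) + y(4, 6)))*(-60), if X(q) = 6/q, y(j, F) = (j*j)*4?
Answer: -18996120/17 ≈ -1.1174e+6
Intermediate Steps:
y(j, F) = 4*j² (y(j, F) = j²*4 = 4*j²)
(X(-17) + (157 + 37)*((-1 - 7)*(-4) + y(4, 6)))*(-60) = (6/(-17) + (157 + 37)*((-1 - 7)*(-4) + 4*4²))*(-60) = (6*(-1/17) + 194*(-8*(-4) + 4*16))*(-60) = (-6/17 + 194*(32 + 64))*(-60) = (-6/17 + 194*96)*(-60) = (-6/17 + 18624)*(-60) = (316602/17)*(-60) = -18996120/17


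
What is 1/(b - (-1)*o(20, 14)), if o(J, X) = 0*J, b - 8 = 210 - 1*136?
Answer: 1/82 ≈ 0.012195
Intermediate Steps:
b = 82 (b = 8 + (210 - 1*136) = 8 + (210 - 136) = 8 + 74 = 82)
o(J, X) = 0
1/(b - (-1)*o(20, 14)) = 1/(82 - (-1)*0) = 1/(82 - 1*0) = 1/(82 + 0) = 1/82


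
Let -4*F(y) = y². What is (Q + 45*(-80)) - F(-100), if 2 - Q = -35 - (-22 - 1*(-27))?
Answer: -1058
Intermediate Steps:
F(y) = -y²/4
Q = 42 (Q = 2 - (-35 - (-22 - 1*(-27))) = 2 - (-35 - (-22 + 27)) = 2 - (-35 - 1*5) = 2 - (-35 - 5) = 2 - 1*(-40) = 2 + 40 = 42)
(Q + 45*(-80)) - F(-100) = (42 + 45*(-80)) - (-1)*(-100)²/4 = (42 - 3600) - (-1)*10000/4 = -3558 - 1*(-2500) = -3558 + 2500 = -1058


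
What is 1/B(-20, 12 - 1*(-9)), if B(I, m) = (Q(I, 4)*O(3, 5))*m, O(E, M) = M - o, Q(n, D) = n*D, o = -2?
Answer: -1/11760 ≈ -8.5034e-5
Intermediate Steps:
Q(n, D) = D*n
O(E, M) = 2 + M (O(E, M) = M - 1*(-2) = M + 2 = 2 + M)
B(I, m) = 28*I*m (B(I, m) = ((4*I)*(2 + 5))*m = ((4*I)*7)*m = (28*I)*m = 28*I*m)
1/B(-20, 12 - 1*(-9)) = 1/(28*(-20)*(12 - 1*(-9))) = 1/(28*(-20)*(12 + 9)) = 1/(28*(-20)*21) = 1/(-11760) = -1/11760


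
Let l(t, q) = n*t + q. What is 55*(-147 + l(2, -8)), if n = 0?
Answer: -8525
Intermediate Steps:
l(t, q) = q (l(t, q) = 0*t + q = 0 + q = q)
55*(-147 + l(2, -8)) = 55*(-147 - 8) = 55*(-155) = -8525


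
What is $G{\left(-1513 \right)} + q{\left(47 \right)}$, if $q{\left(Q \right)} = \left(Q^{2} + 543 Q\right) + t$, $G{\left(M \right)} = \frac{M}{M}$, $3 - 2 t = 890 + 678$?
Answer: $\frac{53897}{2} \approx 26949.0$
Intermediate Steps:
$t = - \frac{1565}{2}$ ($t = \frac{3}{2} - \frac{890 + 678}{2} = \frac{3}{2} - 784 = - \frac{1565}{2} \approx -782.5$)
$G{\left(M \right)} = 1$
$q{\left(Q \right)} = - \frac{1565}{2} + Q^{2} + 543 Q$ ($q{\left(Q \right)} = \left(Q^{2} + 543 Q\right) - \frac{1565}{2} = - \frac{1565}{2} + Q^{2} + 543 Q$)
$G{\left(-1513 \right)} + q{\left(47 \right)} = 1 + \left(- \frac{1565}{2} + 47^{2} + 543 \cdot 47\right) = 1 + \left(- \frac{1565}{2} + 2209 + 25521\right) = 1 + \frac{53895}{2} = \frac{53897}{2}$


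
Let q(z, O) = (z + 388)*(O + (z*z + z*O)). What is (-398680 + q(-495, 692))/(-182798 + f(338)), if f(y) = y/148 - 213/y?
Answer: -62288515393/1143025554 ≈ -54.494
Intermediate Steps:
f(y) = -213/y + y/148 (f(y) = y*(1/148) - 213/y = y/148 - 213/y = -213/y + y/148)
q(z, O) = (388 + z)*(O + z² + O*z) (q(z, O) = (388 + z)*(O + (z² + O*z)) = (388 + z)*(O + z² + O*z))
(-398680 + q(-495, 692))/(-182798 + f(338)) = (-398680 + ((-495)³ + 388*692 + 388*(-495)² + 692*(-495)² + 389*692*(-495)))/(-182798 + (-213/338 + (1/148)*338)) = (-398680 + (-121287375 + 268496 + 388*245025 + 692*245025 - 133248060))/(-182798 + (-213*1/338 + 169/74)) = (-398680 + (-121287375 + 268496 + 95069700 + 169557300 - 133248060))/(-182798 + (-213/338 + 169/74)) = (-398680 + 10360061)/(-182798 + 10340/6253) = 9961381/(-1143025554/6253) = 9961381*(-6253/1143025554) = -62288515393/1143025554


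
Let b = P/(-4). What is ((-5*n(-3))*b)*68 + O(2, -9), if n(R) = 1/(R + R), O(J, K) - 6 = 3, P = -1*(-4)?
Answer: -143/3 ≈ -47.667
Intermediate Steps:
P = 4
O(J, K) = 9 (O(J, K) = 6 + 3 = 9)
n(R) = 1/(2*R)
b = -1 (b = 4/(-4) = 4*(-¼) = -1)
((-5*n(-3))*b)*68 + O(2, -9) = (-5/(2*(-3))*(-1))*68 + 9 = (-5*(-1)/(2*3)*(-1))*68 + 9 = (-5*(-⅙)*(-1))*68 + 9 = ((⅚)*(-1))*68 + 9 = -⅚*68 + 9 = -170/3 + 9 = -143/3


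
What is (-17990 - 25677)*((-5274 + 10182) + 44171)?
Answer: -2143132693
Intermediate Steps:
(-17990 - 25677)*((-5274 + 10182) + 44171) = -43667*(4908 + 44171) = -43667*49079 = -2143132693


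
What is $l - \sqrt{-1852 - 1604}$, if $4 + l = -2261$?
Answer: $-2265 - 24 i \sqrt{6} \approx -2265.0 - 58.788 i$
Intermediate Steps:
$l = -2265$ ($l = -4 - 2261 = -2265$)
$l - \sqrt{-1852 - 1604} = -2265 - \sqrt{-1852 - 1604} = -2265 - \sqrt{-3456} = -2265 - 24 i \sqrt{6}$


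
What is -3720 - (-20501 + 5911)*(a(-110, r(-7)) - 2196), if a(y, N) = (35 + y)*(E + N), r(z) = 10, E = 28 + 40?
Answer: -117394860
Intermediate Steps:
E = 68
a(y, N) = (35 + y)*(68 + N)
-3720 - (-20501 + 5911)*(a(-110, r(-7)) - 2196) = -3720 - (-20501 + 5911)*((2380 + 35*10 + 68*(-110) + 10*(-110)) - 2196) = -3720 - (-14590)*((2380 + 350 - 7480 - 1100) - 2196) = -3720 - (-14590)*(-5850 - 2196) = -3720 - (-14590)*(-8046) = -3720 - 1*117391140 = -3720 - 117391140 = -117394860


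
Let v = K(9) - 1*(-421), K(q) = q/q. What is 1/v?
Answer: 1/422 ≈ 0.0023697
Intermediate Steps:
K(q) = 1
v = 422 (v = 1 - 1*(-421) = 1 + 421 = 422)
1/v = 1/422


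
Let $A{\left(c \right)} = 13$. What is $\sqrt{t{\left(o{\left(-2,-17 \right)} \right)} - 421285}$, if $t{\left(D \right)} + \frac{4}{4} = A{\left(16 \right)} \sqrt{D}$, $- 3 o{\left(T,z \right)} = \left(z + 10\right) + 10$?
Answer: $\sqrt{-421286 + 13 i} \approx 0.01 + 649.07 i$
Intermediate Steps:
$o{\left(T,z \right)} = - \frac{20}{3} - \frac{z}{3}$ ($o{\left(T,z \right)} = - \frac{\left(z + 10\right) + 10}{3} = - \frac{\left(10 + z\right) + 10}{3} = - \frac{20 + z}{3} = - \frac{20}{3} - \frac{z}{3}$)
$t{\left(D \right)} = -1 + 13 \sqrt{D}$
$\sqrt{t{\left(o{\left(-2,-17 \right)} \right)} - 421285} = \sqrt{\left(-1 + 13 \sqrt{- \frac{20}{3} - - \frac{17}{3}}\right) - 421285} = \sqrt{\left(-1 + 13 \sqrt{- \frac{20}{3} + \frac{17}{3}}\right) - 421285} = \sqrt{\left(-1 + 13 \sqrt{-1}\right) - 421285} = \sqrt{\left(-1 + 13 i\right) - 421285} = \sqrt{-421286 + 13 i}$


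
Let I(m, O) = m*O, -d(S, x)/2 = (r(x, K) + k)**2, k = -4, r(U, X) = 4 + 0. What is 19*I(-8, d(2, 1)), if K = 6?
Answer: 0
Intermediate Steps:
r(U, X) = 4
d(S, x) = 0 (d(S, x) = -2*(4 - 4)**2 = -2*0**2 = -2*0 = 0)
I(m, O) = O*m
19*I(-8, d(2, 1)) = 19*(0*(-8)) = 19*0 = 0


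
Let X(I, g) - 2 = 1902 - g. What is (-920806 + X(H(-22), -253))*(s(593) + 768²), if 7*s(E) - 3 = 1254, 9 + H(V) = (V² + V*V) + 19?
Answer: -3794043336225/7 ≈ -5.4201e+11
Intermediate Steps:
H(V) = 10 + 2*V² (H(V) = -9 + ((V² + V*V) + 19) = -9 + ((V² + V²) + 19) = -9 + (2*V² + 19) = -9 + (19 + 2*V²) = 10 + 2*V²)
s(E) = 1257/7 (s(E) = 3/7 + (⅐)*1254 = 3/7 + 1254/7 = 1257/7)
X(I, g) = 1904 - g (X(I, g) = 2 + (1902 - g) = 1904 - g)
(-920806 + X(H(-22), -253))*(s(593) + 768²) = (-920806 + (1904 - 1*(-253)))*(1257/7 + 768²) = (-920806 + (1904 + 253))*(1257/7 + 589824) = (-920806 + 2157)*(4130025/7) = -918649*4130025/7 = -3794043336225/7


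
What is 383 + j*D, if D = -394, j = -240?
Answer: 94943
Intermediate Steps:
383 + j*D = 383 - 240*(-394) = 383 + 94560 = 94943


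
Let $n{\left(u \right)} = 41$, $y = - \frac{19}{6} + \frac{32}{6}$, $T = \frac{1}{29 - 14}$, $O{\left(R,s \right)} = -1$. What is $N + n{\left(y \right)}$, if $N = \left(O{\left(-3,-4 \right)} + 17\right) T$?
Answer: $\frac{631}{15} \approx 42.067$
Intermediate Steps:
$T = \frac{1}{15} \approx 0.066667$
$y = \frac{13}{6}$ ($y = \left(-19\right) \frac{1}{6} + 32 \cdot \frac{1}{6} = - \frac{19}{6} + \frac{16}{3} = \frac{13}{6} \approx 2.1667$)
$N = \frac{16}{15}$ ($N = \left(-1 + 17\right) \frac{1}{15} = 16 \cdot \frac{1}{15} = \frac{16}{15} \approx 1.0667$)
$N + n{\left(y \right)} = \frac{16}{15} + 41 = \frac{631}{15}$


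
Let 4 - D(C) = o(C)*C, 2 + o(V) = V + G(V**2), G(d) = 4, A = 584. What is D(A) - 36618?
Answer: -378838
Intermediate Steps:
o(V) = 2 + V (o(V) = -2 + (V + 4) = -2 + (4 + V) = 2 + V)
D(C) = 4 - C*(2 + C) (D(C) = 4 - (2 + C)*C = 4 - C*(2 + C))
D(A) - 36618 = (4 - 1*584*(2 + 584)) - 36618 = (4 - 1*584*586) - 36618 = (4 - 342224) - 36618 = -342220 - 36618 = -378838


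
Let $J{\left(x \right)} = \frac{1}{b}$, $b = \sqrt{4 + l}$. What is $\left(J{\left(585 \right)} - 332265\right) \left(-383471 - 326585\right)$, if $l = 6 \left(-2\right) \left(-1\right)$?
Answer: $235926579326$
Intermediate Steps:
$l = 12$ ($l = \left(-12\right) \left(-1\right) = 12$)
$b = 4$ ($b = \sqrt{4 + 12} = \sqrt{16} = 4$)
$J{\left(x \right)} = \frac{1}{4}$
$\left(J{\left(585 \right)} - 332265\right) \left(-383471 - 326585\right) = \left(\frac{1}{4} - 332265\right) \left(-383471 - 326585\right) = \left(- \frac{1329059}{4}\right) \left(-710056\right) = 235926579326$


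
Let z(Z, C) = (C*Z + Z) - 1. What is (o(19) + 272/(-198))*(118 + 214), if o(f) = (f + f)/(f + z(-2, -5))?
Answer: 37516/1287 ≈ 29.150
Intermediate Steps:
z(Z, C) = -1 + Z + C*Z (z(Z, C) = (Z + C*Z) - 1 = -1 + Z + C*Z)
o(f) = 2*f/(7 + f) (o(f) = (f + f)/(f + (-1 - 2 - 5*(-2))) = (2*f)/(f + (-1 - 2 + 10)) = (2*f)/(f + 7) = (2*f)/(7 + f) = 2*f/(7 + f))
(o(19) + 272/(-198))*(118 + 214) = (2*19/(7 + 19) + 272/(-198))*(118 + 214) = (2*19/26 + 272*(-1/198))*332 = (2*19*(1/26) - 136/99)*332 = (19/13 - 136/99)*332 = (113/1287)*332 = 37516/1287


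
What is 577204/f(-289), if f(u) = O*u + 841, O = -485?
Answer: 288602/70503 ≈ 4.0935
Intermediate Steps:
f(u) = 841 - 485*u (f(u) = -485*u + 841 = 841 - 485*u)
577204/f(-289) = 577204/(841 - 485*(-289)) = 577204/(841 + 140165) = 577204/141006 = 577204*(1/141006) = 288602/70503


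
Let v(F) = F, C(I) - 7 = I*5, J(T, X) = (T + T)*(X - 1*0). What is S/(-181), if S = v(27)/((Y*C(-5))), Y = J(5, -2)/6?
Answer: -9/3620 ≈ -0.0024862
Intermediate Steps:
J(T, X) = 2*T*X (J(T, X) = (2*T)*(X + 0) = (2*T)*X = 2*T*X)
C(I) = 7 + 5*I (C(I) = 7 + I*5 = 7 + 5*I)
Y = -10/3 (Y = (2*5*(-2))/6 = -20*⅙ = -10/3 ≈ -3.3333)
S = 9/20 (S = 27/((-10*(7 + 5*(-5))/3)) = 27/((-10*(7 - 25)/3)) = 27/((-10/3*(-18))) = 27/60 = 27*(1/60) = 9/20 ≈ 0.45000)
S/(-181) = (9/20)/(-181) = (9/20)*(-1/181) = -9/3620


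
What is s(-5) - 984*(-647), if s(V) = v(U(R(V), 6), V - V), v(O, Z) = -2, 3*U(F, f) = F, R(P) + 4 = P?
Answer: 636646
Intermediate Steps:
R(P) = -4 + P
U(F, f) = F/3
s(V) = -2
s(-5) - 984*(-647) = -2 - 984*(-647) = -2 + 636648 = 636646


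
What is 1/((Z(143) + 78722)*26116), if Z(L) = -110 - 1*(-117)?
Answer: 1/2056086564 ≈ 4.8636e-10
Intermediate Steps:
Z(L) = 7 (Z(L) = -110 + 117 = 7)
1/((Z(143) + 78722)*26116) = 1/((7 + 78722)*26116) = (1/26116)/78729 = (1/78729)*(1/26116) = 1/2056086564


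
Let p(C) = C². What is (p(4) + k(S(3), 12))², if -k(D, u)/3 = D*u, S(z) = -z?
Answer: 15376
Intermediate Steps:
k(D, u) = -3*D*u
(p(4) + k(S(3), 12))² = (4² - 3*(-1*3)*12)² = (16 - 3*(-3)*12)² = (16 + 108)² = 124² = 15376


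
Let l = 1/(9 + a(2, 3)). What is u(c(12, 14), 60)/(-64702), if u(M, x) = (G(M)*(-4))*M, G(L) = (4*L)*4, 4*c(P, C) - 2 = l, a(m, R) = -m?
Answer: 450/1585199 ≈ 0.00028388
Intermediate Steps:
l = ⅐ (l = 1/(9 - 1*2) = 1/(9 - 2) = 1/7 = ⅐ ≈ 0.14286)
c(P, C) = 15/28 (c(P, C) = ½ + (¼)*(⅐) = ½ + 1/28 = 15/28)
G(L) = 16*L
u(M, x) = -64*M² (u(M, x) = ((16*M)*(-4))*M = (-64*M)*M = -64*M²)
u(c(12, 14), 60)/(-64702) = -64*(15/28)²/(-64702) = -64*225/784*(-1/64702) = -900/49*(-1/64702) = 450/1585199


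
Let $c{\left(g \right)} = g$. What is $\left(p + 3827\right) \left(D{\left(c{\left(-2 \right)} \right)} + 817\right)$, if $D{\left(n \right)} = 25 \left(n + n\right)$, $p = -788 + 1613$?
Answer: $3335484$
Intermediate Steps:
$p = 825$
$D{\left(n \right)} = 50 n$ ($D{\left(n \right)} = 25 \cdot 2 n = 50 n$)
$\left(p + 3827\right) \left(D{\left(c{\left(-2 \right)} \right)} + 817\right) = \left(825 + 3827\right) \left(50 \left(-2\right) + 817\right) = 4652 \left(-100 + 817\right) = 4652 \cdot 717 = 3335484$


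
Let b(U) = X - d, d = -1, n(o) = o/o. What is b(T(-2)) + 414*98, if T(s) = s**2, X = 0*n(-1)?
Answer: 40573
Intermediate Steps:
n(o) = 1
X = 0 (X = 0*1 = 0)
b(U) = 1 (b(U) = 0 - 1*(-1) = 0 + 1 = 1)
b(T(-2)) + 414*98 = 1 + 414*98 = 1 + 40572 = 40573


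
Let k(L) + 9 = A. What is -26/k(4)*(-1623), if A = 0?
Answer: -14066/3 ≈ -4688.7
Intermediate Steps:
k(L) = -9 (k(L) = -9 + 0 = -9)
-26/k(4)*(-1623) = -26/(-9)*(-1623) = -26*(-1/9)*(-1623) = (26/9)*(-1623) = -14066/3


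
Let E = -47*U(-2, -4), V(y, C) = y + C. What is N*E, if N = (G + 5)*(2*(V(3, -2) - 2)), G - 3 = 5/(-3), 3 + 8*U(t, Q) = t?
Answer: -4465/12 ≈ -372.08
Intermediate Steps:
V(y, C) = C + y
U(t, Q) = -3/8 + t/8
G = 4/3 (G = 3 + 5/(-3) = 3 + 5*(-1/3) = 3 - 5/3 = 4/3 ≈ 1.3333)
N = -38/3 (N = (4/3 + 5)*(2*((-2 + 3) - 2)) = 19*(2*(1 - 2))/3 = 19*(2*(-1))/3 = (19/3)*(-2) = -38/3 ≈ -12.667)
E = 235/8 (E = -47*(-3/8 + (1/8)*(-2)) = -47*(-3/8 - 1/4) = -47*(-5/8) = 235/8 ≈ 29.375)
N*E = -38/3*235/8 = -4465/12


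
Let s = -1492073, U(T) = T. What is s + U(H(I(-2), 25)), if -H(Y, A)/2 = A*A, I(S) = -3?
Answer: -1493323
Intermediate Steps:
H(Y, A) = -2*A² (H(Y, A) = -2*A*A = -2*A²)
s + U(H(I(-2), 25)) = -1492073 - 2*25² = -1492073 - 2*625 = -1492073 - 1250 = -1493323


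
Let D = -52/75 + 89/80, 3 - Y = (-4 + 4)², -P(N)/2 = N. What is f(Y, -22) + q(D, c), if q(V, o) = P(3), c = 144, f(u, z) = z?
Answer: -28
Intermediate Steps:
P(N) = -2*N
Y = 3 (Y = 3 - (-4 + 4)² = 3 - 1*0² = 3 - 1*0 = 3 + 0 = 3)
D = 503/1200 (D = -52*1/75 + 89*(1/80) = -52/75 + 89/80 = 503/1200 ≈ 0.41917)
q(V, o) = -6 (q(V, o) = -2*3 = -6)
f(Y, -22) + q(D, c) = -22 - 6 = -28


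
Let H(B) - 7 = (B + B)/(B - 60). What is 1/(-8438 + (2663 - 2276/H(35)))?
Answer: -21/132655 ≈ -0.00015831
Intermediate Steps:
H(B) = 7 + 2*B/(-60 + B) (H(B) = 7 + (B + B)/(B - 60) = 7 + (2*B)/(-60 + B) = 7 + 2*B/(-60 + B))
1/(-8438 + (2663 - 2276/H(35))) = 1/(-8438 + (2663 - 2276/(3*(-140 + 3*35)/(-60 + 35)))) = 1/(-8438 + (2663 - 2276/(3*(-140 + 105)/(-25)))) = 1/(-8438 + (2663 - 2276/(3*(-1/25)*(-35)))) = 1/(-8438 + (2663 - 2276/21/5)) = 1/(-8438 + (2663 - 2276*5/21)) = 1/(-8438 + (2663 - 1*11380/21)) = 1/(-8438 + (2663 - 11380/21)) = 1/(-8438 + 44543/21) = 1/(-132655/21) = -21/132655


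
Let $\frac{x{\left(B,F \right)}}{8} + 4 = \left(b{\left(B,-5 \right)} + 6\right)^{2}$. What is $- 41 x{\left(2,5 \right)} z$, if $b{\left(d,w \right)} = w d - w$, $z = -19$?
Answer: $-18696$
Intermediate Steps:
$b{\left(d,w \right)} = - w + d w$ ($b{\left(d,w \right)} = d w - w = - w + d w$)
$x{\left(B,F \right)} = -32 + 8 \left(11 - 5 B\right)^{2}$ ($x{\left(B,F \right)} = -32 + 8 \left(- 5 \left(-1 + B\right) + 6\right)^{2} = -32 + 8 \left(\left(5 - 5 B\right) + 6\right)^{2} = -32 + 8 \left(11 - 5 B\right)^{2}$)
$- 41 x{\left(2,5 \right)} z = - 41 \left(-32 + 8 \left(-11 + 5 \cdot 2\right)^{2}\right) \left(-19\right) = - 41 \left(-32 + 8 \left(-11 + 10\right)^{2}\right) \left(-19\right) = - 41 \left(-32 + 8 \left(-1\right)^{2}\right) \left(-19\right) = - 41 \left(-32 + 8 \cdot 1\right) \left(-19\right) = - 41 \left(-32 + 8\right) \left(-19\right) = \left(-41\right) \left(-24\right) \left(-19\right) = 984 \left(-19\right) = -18696$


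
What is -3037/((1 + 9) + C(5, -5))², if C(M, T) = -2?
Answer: -3037/64 ≈ -47.453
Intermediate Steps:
-3037/((1 + 9) + C(5, -5))² = -3037/((1 + 9) - 2)² = -3037/(10 - 2)² = -3037/(8²) = -3037/64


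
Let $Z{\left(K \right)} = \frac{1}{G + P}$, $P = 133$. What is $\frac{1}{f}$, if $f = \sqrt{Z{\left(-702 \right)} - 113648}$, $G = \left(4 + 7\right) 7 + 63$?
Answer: $- \frac{i \sqrt{8470071519}}{31025903} \approx - 0.0029663 i$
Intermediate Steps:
$G = 140$ ($G = 11 \cdot 7 + 63 = 77 + 63 = 140$)
$Z{\left(K \right)} = \frac{1}{273}$ ($Z{\left(K \right)} = \frac{1}{140 + 133} = \frac{1}{273}$)
$f = \frac{i \sqrt{8470071519}}{273}$ ($f = \sqrt{\frac{1}{273} - 113648} = \sqrt{- \frac{31025903}{273}} = \frac{i \sqrt{8470071519}}{273} \approx 337.12 i$)
$\frac{1}{f} = \frac{1}{\frac{1}{273} i \sqrt{8470071519}} = - \frac{i \sqrt{8470071519}}{31025903}$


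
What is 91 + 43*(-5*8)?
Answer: -1629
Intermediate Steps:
91 + 43*(-5*8) = 91 + 43*(-40) = 91 - 1720 = -1629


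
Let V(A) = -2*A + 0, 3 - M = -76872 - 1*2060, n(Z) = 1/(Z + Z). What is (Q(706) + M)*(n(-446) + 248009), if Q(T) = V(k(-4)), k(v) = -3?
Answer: 17463645915407/892 ≈ 1.9578e+10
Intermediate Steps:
n(Z) = 1/(2*Z)
M = 78935 (M = 3 - (-76872 - 1*2060) = 3 - (-76872 - 2060) = 3 - 1*(-78932) = 3 + 78932 = 78935)
V(A) = -2*A
Q(T) = 6 (Q(T) = -2*(-3) = 6)
(Q(706) + M)*(n(-446) + 248009) = (6 + 78935)*((1/2)/(-446) + 248009) = 78941*((1/2)*(-1/446) + 248009) = 78941*(-1/892 + 248009) = 78941*(221224027/892) = 17463645915407/892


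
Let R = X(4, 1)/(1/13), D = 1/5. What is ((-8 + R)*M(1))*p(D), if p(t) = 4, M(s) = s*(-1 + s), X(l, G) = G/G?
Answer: 0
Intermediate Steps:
X(l, G) = 1
D = ⅕ ≈ 0.20000
R = 13 (R = 1/1/13 = 1/(1/13) = 1*13 = 13)
((-8 + R)*M(1))*p(D) = ((-8 + 13)*(1*(-1 + 1)))*4 = (5*(1*0))*4 = (5*0)*4 = 0*4 = 0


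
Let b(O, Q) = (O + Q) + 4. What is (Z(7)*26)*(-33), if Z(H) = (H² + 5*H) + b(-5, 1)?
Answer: -72072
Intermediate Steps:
b(O, Q) = 4 + O + Q
Z(H) = H² + 5*H (Z(H) = (H² + 5*H) + (4 - 5 + 1) = (H² + 5*H) + 0 = H² + 5*H)
(Z(7)*26)*(-33) = ((7*(5 + 7))*26)*(-33) = ((7*12)*26)*(-33) = (84*26)*(-33) = 2184*(-33) = -72072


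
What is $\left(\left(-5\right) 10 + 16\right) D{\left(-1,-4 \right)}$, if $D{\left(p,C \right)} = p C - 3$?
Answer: $-34$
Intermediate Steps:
$D{\left(p,C \right)} = -3 + C p$ ($D{\left(p,C \right)} = C p - 3 = -3 + C p$)
$\left(\left(-5\right) 10 + 16\right) D{\left(-1,-4 \right)} = \left(\left(-5\right) 10 + 16\right) \left(-3 - -4\right) = \left(-50 + 16\right) \left(-3 + 4\right) = \left(-34\right) 1 = -34$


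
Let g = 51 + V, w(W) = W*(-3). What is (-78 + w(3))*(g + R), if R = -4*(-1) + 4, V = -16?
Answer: -3741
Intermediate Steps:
w(W) = -3*W
g = 35 (g = 51 - 16 = 35)
R = 8 (R = 4 + 4 = 8)
(-78 + w(3))*(g + R) = (-78 - 3*3)*(35 + 8) = (-78 - 9)*43 = -87*43 = -3741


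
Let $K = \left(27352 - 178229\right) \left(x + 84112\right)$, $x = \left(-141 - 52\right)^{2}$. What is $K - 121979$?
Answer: $-18310705576$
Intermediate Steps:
$x = 37249$ ($x = \left(-141 - 52\right)^{2} = \left(-193\right)^{2} = 37249$)
$K = -18310583597$ ($K = \left(27352 - 178229\right) \left(37249 + 84112\right) = \left(-150877\right) 121361 = -18310583597$)
$K - 121979 = -18310583597 - 121979 = -18310705576$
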